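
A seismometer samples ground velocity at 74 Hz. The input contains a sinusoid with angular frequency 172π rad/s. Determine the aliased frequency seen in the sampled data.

12 Hz

ω = 172π rad/s → f = ω/(2π) = 86 Hz.
86 Hz mod fs = 12 Hz.
12 Hz ≤ fs/2 = 37 Hz, appears at 12 Hz.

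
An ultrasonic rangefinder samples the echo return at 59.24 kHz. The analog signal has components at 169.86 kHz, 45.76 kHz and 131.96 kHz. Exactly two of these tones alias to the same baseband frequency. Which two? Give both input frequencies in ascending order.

45.76 kHz, 131.96 kHz

fs/2 = 29.62 kHz.
169.86 kHz mod fs = 51.38 kHz.
51.38 kHz > fs/2 = 29.62 kHz, folds to fs − 51.38 kHz = 7.86 kHz.
45.76 kHz > fs/2 = 29.62 kHz, folds to fs − 45.76 kHz = 13.48 kHz.
131.96 kHz mod fs = 13.48 kHz.
13.48 kHz ≤ fs/2 = 29.62 kHz, appears at 13.48 kHz.
45.76 kHz and 131.96 kHz both map to 13.48 kHz.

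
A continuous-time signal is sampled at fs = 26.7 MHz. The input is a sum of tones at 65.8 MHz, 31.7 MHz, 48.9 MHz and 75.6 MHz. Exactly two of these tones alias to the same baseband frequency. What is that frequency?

fs/2 = 13.35 MHz.
65.8 MHz mod fs = 12.4 MHz.
12.4 MHz ≤ fs/2 = 13.35 MHz, appears at 12.4 MHz.
31.7 MHz mod fs = 5 MHz.
5 MHz ≤ fs/2 = 13.35 MHz, appears at 5 MHz.
48.9 MHz mod fs = 22.2 MHz.
22.2 MHz > fs/2 = 13.35 MHz, folds to fs − 22.2 MHz = 4.5 MHz.
75.6 MHz mod fs = 22.2 MHz.
22.2 MHz > fs/2 = 13.35 MHz, folds to fs − 22.2 MHz = 4.5 MHz.
48.9 MHz and 75.6 MHz both map to 4.5 MHz.

4.5 MHz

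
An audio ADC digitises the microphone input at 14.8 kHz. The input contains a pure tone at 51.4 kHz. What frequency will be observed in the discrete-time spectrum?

7 kHz

51.4 kHz mod fs = 7 kHz.
7 kHz ≤ fs/2 = 7.4 kHz, appears at 7 kHz.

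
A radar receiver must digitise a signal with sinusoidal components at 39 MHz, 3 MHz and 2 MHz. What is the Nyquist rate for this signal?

78 MHz

Highest-frequency component: 39 MHz.
Nyquist rate = 2 × 39 MHz = 78 MHz.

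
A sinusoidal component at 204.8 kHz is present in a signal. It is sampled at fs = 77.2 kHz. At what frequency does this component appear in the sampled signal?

204.8 kHz mod fs = 50.4 kHz.
50.4 kHz > fs/2 = 38.6 kHz, folds to fs − 50.4 kHz = 26.8 kHz.

26.8 kHz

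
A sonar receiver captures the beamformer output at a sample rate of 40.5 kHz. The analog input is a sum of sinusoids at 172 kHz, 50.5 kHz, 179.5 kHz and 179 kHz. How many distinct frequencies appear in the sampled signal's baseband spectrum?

fs/2 = 20.25 kHz.
172 kHz mod fs = 10 kHz.
10 kHz ≤ fs/2 = 20.25 kHz, appears at 10 kHz.
50.5 kHz mod fs = 10 kHz.
10 kHz ≤ fs/2 = 20.25 kHz, appears at 10 kHz.
179.5 kHz mod fs = 17.5 kHz.
17.5 kHz ≤ fs/2 = 20.25 kHz, appears at 17.5 kHz.
179 kHz mod fs = 17 kHz.
17 kHz ≤ fs/2 = 20.25 kHz, appears at 17 kHz.
Distinct values: {10 kHz, 17 kHz, 17.5 kHz} → 3.

3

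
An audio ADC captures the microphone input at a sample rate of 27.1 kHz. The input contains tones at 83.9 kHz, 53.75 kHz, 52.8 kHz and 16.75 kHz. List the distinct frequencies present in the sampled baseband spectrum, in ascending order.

0.45 kHz, 1.4 kHz, 2.6 kHz, 10.35 kHz

fs/2 = 13.55 kHz.
83.9 kHz mod fs = 2.6 kHz.
2.6 kHz ≤ fs/2 = 13.55 kHz, appears at 2.6 kHz.
53.75 kHz mod fs = 26.65 kHz.
26.65 kHz > fs/2 = 13.55 kHz, folds to fs − 26.65 kHz = 0.45 kHz.
52.8 kHz mod fs = 25.7 kHz.
25.7 kHz > fs/2 = 13.55 kHz, folds to fs − 25.7 kHz = 1.4 kHz.
16.75 kHz > fs/2 = 13.55 kHz, folds to fs − 16.75 kHz = 10.35 kHz.
Distinct values: {0.45 kHz, 1.4 kHz, 2.6 kHz, 10.35 kHz}.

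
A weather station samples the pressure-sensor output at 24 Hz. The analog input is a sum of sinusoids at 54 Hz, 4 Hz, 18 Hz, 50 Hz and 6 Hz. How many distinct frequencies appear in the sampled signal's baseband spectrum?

fs/2 = 12 Hz.
54 Hz mod fs = 6 Hz.
6 Hz ≤ fs/2 = 12 Hz, appears at 6 Hz.
4 Hz ≤ fs/2 = 12 Hz, passes unchanged.
18 Hz > fs/2 = 12 Hz, folds to fs − 18 Hz = 6 Hz.
50 Hz mod fs = 2 Hz.
2 Hz ≤ fs/2 = 12 Hz, appears at 2 Hz.
6 Hz ≤ fs/2 = 12 Hz, passes unchanged.
Distinct values: {2 Hz, 4 Hz, 6 Hz} → 3.

3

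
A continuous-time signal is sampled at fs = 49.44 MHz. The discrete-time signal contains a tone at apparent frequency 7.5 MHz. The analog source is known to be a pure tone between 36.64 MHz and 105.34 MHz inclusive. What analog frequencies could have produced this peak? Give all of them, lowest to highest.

41.94 MHz, 56.94 MHz, 91.38 MHz

Frequencies that alias to 7.5 MHz are k·fs ± 7.5 MHz for integer k ≥ 0.
k=0: 7.5 MHz.
k=1: 41.94 MHz, 56.94 MHz.
k=2: 91.38 MHz, 106.38 MHz.
k=3: 140.82 MHz, 155.82 MHz.
Within [36.64 MHz, 105.34 MHz]: 41.94 MHz, 56.94 MHz, 91.38 MHz.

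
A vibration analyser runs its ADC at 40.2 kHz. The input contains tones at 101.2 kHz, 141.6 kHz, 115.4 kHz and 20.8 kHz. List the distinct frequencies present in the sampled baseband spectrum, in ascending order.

fs/2 = 20.1 kHz.
101.2 kHz mod fs = 20.8 kHz.
20.8 kHz > fs/2 = 20.1 kHz, folds to fs − 20.8 kHz = 19.4 kHz.
141.6 kHz mod fs = 21 kHz.
21 kHz > fs/2 = 20.1 kHz, folds to fs − 21 kHz = 19.2 kHz.
115.4 kHz mod fs = 35 kHz.
35 kHz > fs/2 = 20.1 kHz, folds to fs − 35 kHz = 5.2 kHz.
20.8 kHz > fs/2 = 20.1 kHz, folds to fs − 20.8 kHz = 19.4 kHz.
Distinct values: {5.2 kHz, 19.2 kHz, 19.4 kHz}.

5.2 kHz, 19.2 kHz, 19.4 kHz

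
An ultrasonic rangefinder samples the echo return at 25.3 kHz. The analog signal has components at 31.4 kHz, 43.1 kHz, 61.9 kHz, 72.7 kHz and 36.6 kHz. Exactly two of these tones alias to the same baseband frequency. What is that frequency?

11.3 kHz

fs/2 = 12.65 kHz.
31.4 kHz mod fs = 6.1 kHz.
6.1 kHz ≤ fs/2 = 12.65 kHz, appears at 6.1 kHz.
43.1 kHz mod fs = 17.8 kHz.
17.8 kHz > fs/2 = 12.65 kHz, folds to fs − 17.8 kHz = 7.5 kHz.
61.9 kHz mod fs = 11.3 kHz.
11.3 kHz ≤ fs/2 = 12.65 kHz, appears at 11.3 kHz.
72.7 kHz mod fs = 22.1 kHz.
22.1 kHz > fs/2 = 12.65 kHz, folds to fs − 22.1 kHz = 3.2 kHz.
36.6 kHz mod fs = 11.3 kHz.
11.3 kHz ≤ fs/2 = 12.65 kHz, appears at 11.3 kHz.
36.6 kHz and 61.9 kHz both map to 11.3 kHz.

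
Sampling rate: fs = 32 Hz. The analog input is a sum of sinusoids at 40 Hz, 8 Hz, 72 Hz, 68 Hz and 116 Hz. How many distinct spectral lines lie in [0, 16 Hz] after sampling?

3

fs/2 = 16 Hz.
40 Hz mod fs = 8 Hz.
8 Hz ≤ fs/2 = 16 Hz, appears at 8 Hz.
8 Hz ≤ fs/2 = 16 Hz, passes unchanged.
72 Hz mod fs = 8 Hz.
8 Hz ≤ fs/2 = 16 Hz, appears at 8 Hz.
68 Hz mod fs = 4 Hz.
4 Hz ≤ fs/2 = 16 Hz, appears at 4 Hz.
116 Hz mod fs = 20 Hz.
20 Hz > fs/2 = 16 Hz, folds to fs − 20 Hz = 12 Hz.
Distinct values: {4 Hz, 8 Hz, 12 Hz} → 3.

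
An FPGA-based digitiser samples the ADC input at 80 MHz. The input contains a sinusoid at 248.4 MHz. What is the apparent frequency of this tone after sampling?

8.4 MHz

248.4 MHz mod fs = 8.4 MHz.
8.4 MHz ≤ fs/2 = 40 MHz, appears at 8.4 MHz.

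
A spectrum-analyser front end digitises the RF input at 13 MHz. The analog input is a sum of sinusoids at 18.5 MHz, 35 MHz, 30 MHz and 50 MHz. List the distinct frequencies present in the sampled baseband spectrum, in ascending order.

2 MHz, 4 MHz, 5.5 MHz

fs/2 = 6.5 MHz.
18.5 MHz mod fs = 5.5 MHz.
5.5 MHz ≤ fs/2 = 6.5 MHz, appears at 5.5 MHz.
35 MHz mod fs = 9 MHz.
9 MHz > fs/2 = 6.5 MHz, folds to fs − 9 MHz = 4 MHz.
30 MHz mod fs = 4 MHz.
4 MHz ≤ fs/2 = 6.5 MHz, appears at 4 MHz.
50 MHz mod fs = 11 MHz.
11 MHz > fs/2 = 6.5 MHz, folds to fs − 11 MHz = 2 MHz.
Distinct values: {2 MHz, 4 MHz, 5.5 MHz}.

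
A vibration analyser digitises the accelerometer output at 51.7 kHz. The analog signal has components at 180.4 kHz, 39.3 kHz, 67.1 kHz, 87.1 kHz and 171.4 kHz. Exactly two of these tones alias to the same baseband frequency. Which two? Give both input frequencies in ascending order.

87.1 kHz, 171.4 kHz

fs/2 = 25.85 kHz.
180.4 kHz mod fs = 25.3 kHz.
25.3 kHz ≤ fs/2 = 25.85 kHz, appears at 25.3 kHz.
39.3 kHz > fs/2 = 25.85 kHz, folds to fs − 39.3 kHz = 12.4 kHz.
67.1 kHz mod fs = 15.4 kHz.
15.4 kHz ≤ fs/2 = 25.85 kHz, appears at 15.4 kHz.
87.1 kHz mod fs = 35.4 kHz.
35.4 kHz > fs/2 = 25.85 kHz, folds to fs − 35.4 kHz = 16.3 kHz.
171.4 kHz mod fs = 16.3 kHz.
16.3 kHz ≤ fs/2 = 25.85 kHz, appears at 16.3 kHz.
87.1 kHz and 171.4 kHz both map to 16.3 kHz.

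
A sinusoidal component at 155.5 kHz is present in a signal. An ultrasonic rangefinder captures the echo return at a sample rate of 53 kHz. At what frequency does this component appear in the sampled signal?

155.5 kHz mod fs = 49.5 kHz.
49.5 kHz > fs/2 = 26.5 kHz, folds to fs − 49.5 kHz = 3.5 kHz.

3.5 kHz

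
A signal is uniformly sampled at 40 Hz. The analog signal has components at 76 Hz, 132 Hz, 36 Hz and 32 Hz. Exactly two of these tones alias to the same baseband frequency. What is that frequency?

4 Hz

fs/2 = 20 Hz.
76 Hz mod fs = 36 Hz.
36 Hz > fs/2 = 20 Hz, folds to fs − 36 Hz = 4 Hz.
132 Hz mod fs = 12 Hz.
12 Hz ≤ fs/2 = 20 Hz, appears at 12 Hz.
36 Hz > fs/2 = 20 Hz, folds to fs − 36 Hz = 4 Hz.
32 Hz > fs/2 = 20 Hz, folds to fs − 32 Hz = 8 Hz.
36 Hz and 76 Hz both map to 4 Hz.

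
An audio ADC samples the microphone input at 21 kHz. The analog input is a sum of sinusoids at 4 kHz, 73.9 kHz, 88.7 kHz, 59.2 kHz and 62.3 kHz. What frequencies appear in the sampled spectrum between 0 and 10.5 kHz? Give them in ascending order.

0.7 kHz, 3.8 kHz, 4 kHz, 4.7 kHz, 10.1 kHz

fs/2 = 10.5 kHz.
4 kHz ≤ fs/2 = 10.5 kHz, passes unchanged.
73.9 kHz mod fs = 10.9 kHz.
10.9 kHz > fs/2 = 10.5 kHz, folds to fs − 10.9 kHz = 10.1 kHz.
88.7 kHz mod fs = 4.7 kHz.
4.7 kHz ≤ fs/2 = 10.5 kHz, appears at 4.7 kHz.
59.2 kHz mod fs = 17.2 kHz.
17.2 kHz > fs/2 = 10.5 kHz, folds to fs − 17.2 kHz = 3.8 kHz.
62.3 kHz mod fs = 20.3 kHz.
20.3 kHz > fs/2 = 10.5 kHz, folds to fs − 20.3 kHz = 0.7 kHz.
Distinct values: {0.7 kHz, 3.8 kHz, 4 kHz, 4.7 kHz, 10.1 kHz}.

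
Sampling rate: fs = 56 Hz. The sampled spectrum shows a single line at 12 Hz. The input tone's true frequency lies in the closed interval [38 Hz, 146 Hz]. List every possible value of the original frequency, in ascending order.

44 Hz, 68 Hz, 100 Hz, 124 Hz

Frequencies that alias to 12 Hz are k·fs ± 12 Hz for integer k ≥ 0.
k=0: 12 Hz.
k=1: 44 Hz, 68 Hz.
k=2: 100 Hz, 124 Hz.
k=3: 156 Hz, 180 Hz.
Within [38 Hz, 146 Hz]: 44 Hz, 68 Hz, 100 Hz, 124 Hz.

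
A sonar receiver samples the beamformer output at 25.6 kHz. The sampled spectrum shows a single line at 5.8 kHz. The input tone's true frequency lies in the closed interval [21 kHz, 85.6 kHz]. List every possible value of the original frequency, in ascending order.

Frequencies that alias to 5.8 kHz are k·fs ± 5.8 kHz for integer k ≥ 0.
k=0: 5.8 kHz.
k=1: 19.8 kHz, 31.4 kHz.
k=2: 45.4 kHz, 57 kHz.
k=3: 71 kHz, 82.6 kHz.
k=4: 96.6 kHz, 108.2 kHz.
Within [21 kHz, 85.6 kHz]: 31.4 kHz, 45.4 kHz, 57 kHz, 71 kHz, 82.6 kHz.

31.4 kHz, 45.4 kHz, 57 kHz, 71 kHz, 82.6 kHz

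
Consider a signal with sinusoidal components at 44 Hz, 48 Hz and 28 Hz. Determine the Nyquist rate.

96 Hz

Highest-frequency component: 48 Hz.
Nyquist rate = 2 × 48 Hz = 96 Hz.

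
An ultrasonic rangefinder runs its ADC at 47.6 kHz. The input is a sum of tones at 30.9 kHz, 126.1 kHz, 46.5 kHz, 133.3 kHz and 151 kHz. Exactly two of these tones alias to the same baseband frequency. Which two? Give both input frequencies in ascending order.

30.9 kHz, 126.1 kHz

fs/2 = 23.8 kHz.
30.9 kHz > fs/2 = 23.8 kHz, folds to fs − 30.9 kHz = 16.7 kHz.
126.1 kHz mod fs = 30.9 kHz.
30.9 kHz > fs/2 = 23.8 kHz, folds to fs − 30.9 kHz = 16.7 kHz.
46.5 kHz > fs/2 = 23.8 kHz, folds to fs − 46.5 kHz = 1.1 kHz.
133.3 kHz mod fs = 38.1 kHz.
38.1 kHz > fs/2 = 23.8 kHz, folds to fs − 38.1 kHz = 9.5 kHz.
151 kHz mod fs = 8.2 kHz.
8.2 kHz ≤ fs/2 = 23.8 kHz, appears at 8.2 kHz.
30.9 kHz and 126.1 kHz both map to 16.7 kHz.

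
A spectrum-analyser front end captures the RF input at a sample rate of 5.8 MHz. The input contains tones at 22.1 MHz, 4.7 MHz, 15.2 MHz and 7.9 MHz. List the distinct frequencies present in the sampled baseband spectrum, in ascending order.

1.1 MHz, 2.1 MHz, 2.2 MHz

fs/2 = 2.9 MHz.
22.1 MHz mod fs = 4.7 MHz.
4.7 MHz > fs/2 = 2.9 MHz, folds to fs − 4.7 MHz = 1.1 MHz.
4.7 MHz > fs/2 = 2.9 MHz, folds to fs − 4.7 MHz = 1.1 MHz.
15.2 MHz mod fs = 3.6 MHz.
3.6 MHz > fs/2 = 2.9 MHz, folds to fs − 3.6 MHz = 2.2 MHz.
7.9 MHz mod fs = 2.1 MHz.
2.1 MHz ≤ fs/2 = 2.9 MHz, appears at 2.1 MHz.
Distinct values: {1.1 MHz, 2.1 MHz, 2.2 MHz}.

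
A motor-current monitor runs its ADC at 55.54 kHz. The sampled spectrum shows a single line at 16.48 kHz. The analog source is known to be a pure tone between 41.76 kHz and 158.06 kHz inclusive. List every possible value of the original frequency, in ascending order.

Frequencies that alias to 16.48 kHz are k·fs ± 16.48 kHz for integer k ≥ 0.
k=0: 16.48 kHz.
k=1: 39.06 kHz, 72.02 kHz.
k=2: 94.6 kHz, 127.56 kHz.
k=3: 150.14 kHz, 183.1 kHz.
k=4: 205.68 kHz, 238.64 kHz.
Within [41.76 kHz, 158.06 kHz]: 72.02 kHz, 94.6 kHz, 127.56 kHz, 150.14 kHz.

72.02 kHz, 94.6 kHz, 127.56 kHz, 150.14 kHz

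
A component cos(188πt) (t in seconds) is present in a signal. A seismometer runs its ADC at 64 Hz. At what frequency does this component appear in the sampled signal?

30 Hz

ω = 188π rad/s → f = ω/(2π) = 94 Hz.
94 Hz mod fs = 30 Hz.
30 Hz ≤ fs/2 = 32 Hz, appears at 30 Hz.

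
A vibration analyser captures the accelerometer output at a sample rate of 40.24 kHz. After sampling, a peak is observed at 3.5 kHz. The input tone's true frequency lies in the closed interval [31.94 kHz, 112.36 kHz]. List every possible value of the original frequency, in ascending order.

Frequencies that alias to 3.5 kHz are k·fs ± 3.5 kHz for integer k ≥ 0.
k=0: 3.5 kHz.
k=1: 36.74 kHz, 43.74 kHz.
k=2: 76.98 kHz, 83.98 kHz.
k=3: 117.22 kHz, 124.22 kHz.
Within [31.94 kHz, 112.36 kHz]: 36.74 kHz, 43.74 kHz, 76.98 kHz, 83.98 kHz.

36.74 kHz, 43.74 kHz, 76.98 kHz, 83.98 kHz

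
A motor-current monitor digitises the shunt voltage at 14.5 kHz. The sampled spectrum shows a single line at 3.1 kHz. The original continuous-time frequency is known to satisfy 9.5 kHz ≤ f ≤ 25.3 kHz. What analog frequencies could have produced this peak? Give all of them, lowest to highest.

Frequencies that alias to 3.1 kHz are k·fs ± 3.1 kHz for integer k ≥ 0.
k=0: 3.1 kHz.
k=1: 11.4 kHz, 17.6 kHz.
k=2: 25.9 kHz, 32.1 kHz.
Within [9.5 kHz, 25.3 kHz]: 11.4 kHz, 17.6 kHz.

11.4 kHz, 17.6 kHz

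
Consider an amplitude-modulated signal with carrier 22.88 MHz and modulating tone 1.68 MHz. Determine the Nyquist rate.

AM sidebands sit at fc ± fm = 21.2 MHz and 24.56 MHz.
Highest-frequency component: 24.56 MHz.
Nyquist rate = 2 × 24.56 MHz = 49.12 MHz.

49.12 MHz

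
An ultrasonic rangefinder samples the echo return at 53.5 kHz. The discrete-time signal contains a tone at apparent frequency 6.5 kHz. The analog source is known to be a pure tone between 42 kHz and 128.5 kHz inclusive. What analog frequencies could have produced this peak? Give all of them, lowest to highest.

47 kHz, 60 kHz, 100.5 kHz, 113.5 kHz

Frequencies that alias to 6.5 kHz are k·fs ± 6.5 kHz for integer k ≥ 0.
k=0: 6.5 kHz.
k=1: 47 kHz, 60 kHz.
k=2: 100.5 kHz, 113.5 kHz.
k=3: 154 kHz, 167 kHz.
Within [42 kHz, 128.5 kHz]: 47 kHz, 60 kHz, 100.5 kHz, 113.5 kHz.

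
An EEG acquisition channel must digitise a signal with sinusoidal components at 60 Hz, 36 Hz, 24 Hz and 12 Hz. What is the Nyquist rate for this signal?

120 Hz

Highest-frequency component: 60 Hz.
Nyquist rate = 2 × 60 Hz = 120 Hz.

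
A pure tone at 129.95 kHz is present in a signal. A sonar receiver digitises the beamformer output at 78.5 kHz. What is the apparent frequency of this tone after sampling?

27.05 kHz

129.95 kHz mod fs = 51.45 kHz.
51.45 kHz > fs/2 = 39.25 kHz, folds to fs − 51.45 kHz = 27.05 kHz.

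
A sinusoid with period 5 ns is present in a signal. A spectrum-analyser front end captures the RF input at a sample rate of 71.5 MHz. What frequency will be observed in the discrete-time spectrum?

T = 5 ns → f = 1/T = 200 MHz.
200 MHz mod fs = 57 MHz.
57 MHz > fs/2 = 35.75 MHz, folds to fs − 57 MHz = 14.5 MHz.

14.5 MHz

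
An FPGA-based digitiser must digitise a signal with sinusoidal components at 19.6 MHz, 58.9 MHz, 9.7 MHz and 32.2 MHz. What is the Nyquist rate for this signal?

Highest-frequency component: 58.9 MHz.
Nyquist rate = 2 × 58.9 MHz = 117.8 MHz.

117.8 MHz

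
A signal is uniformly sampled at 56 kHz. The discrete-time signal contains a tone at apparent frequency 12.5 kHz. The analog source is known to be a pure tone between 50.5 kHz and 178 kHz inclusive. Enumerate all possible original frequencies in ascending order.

68.5 kHz, 99.5 kHz, 124.5 kHz, 155.5 kHz

Frequencies that alias to 12.5 kHz are k·fs ± 12.5 kHz for integer k ≥ 0.
k=0: 12.5 kHz.
k=1: 43.5 kHz, 68.5 kHz.
k=2: 99.5 kHz, 124.5 kHz.
k=3: 155.5 kHz, 180.5 kHz.
k=4: 211.5 kHz, 236.5 kHz.
Within [50.5 kHz, 178 kHz]: 68.5 kHz, 99.5 kHz, 124.5 kHz, 155.5 kHz.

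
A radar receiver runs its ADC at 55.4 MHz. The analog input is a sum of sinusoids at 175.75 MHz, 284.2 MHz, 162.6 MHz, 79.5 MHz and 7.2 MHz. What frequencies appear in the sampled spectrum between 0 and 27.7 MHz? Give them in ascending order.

3.6 MHz, 7.2 MHz, 9.55 MHz, 24.1 MHz

fs/2 = 27.7 MHz.
175.75 MHz mod fs = 9.55 MHz.
9.55 MHz ≤ fs/2 = 27.7 MHz, appears at 9.55 MHz.
284.2 MHz mod fs = 7.2 MHz.
7.2 MHz ≤ fs/2 = 27.7 MHz, appears at 7.2 MHz.
162.6 MHz mod fs = 51.8 MHz.
51.8 MHz > fs/2 = 27.7 MHz, folds to fs − 51.8 MHz = 3.6 MHz.
79.5 MHz mod fs = 24.1 MHz.
24.1 MHz ≤ fs/2 = 27.7 MHz, appears at 24.1 MHz.
7.2 MHz ≤ fs/2 = 27.7 MHz, passes unchanged.
Distinct values: {3.6 MHz, 7.2 MHz, 9.55 MHz, 24.1 MHz}.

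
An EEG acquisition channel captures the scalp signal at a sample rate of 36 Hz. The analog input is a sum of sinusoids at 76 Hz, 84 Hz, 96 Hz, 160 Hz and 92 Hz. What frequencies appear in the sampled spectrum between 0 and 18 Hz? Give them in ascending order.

4 Hz, 12 Hz, 16 Hz

fs/2 = 18 Hz.
76 Hz mod fs = 4 Hz.
4 Hz ≤ fs/2 = 18 Hz, appears at 4 Hz.
84 Hz mod fs = 12 Hz.
12 Hz ≤ fs/2 = 18 Hz, appears at 12 Hz.
96 Hz mod fs = 24 Hz.
24 Hz > fs/2 = 18 Hz, folds to fs − 24 Hz = 12 Hz.
160 Hz mod fs = 16 Hz.
16 Hz ≤ fs/2 = 18 Hz, appears at 16 Hz.
92 Hz mod fs = 20 Hz.
20 Hz > fs/2 = 18 Hz, folds to fs − 20 Hz = 16 Hz.
Distinct values: {4 Hz, 12 Hz, 16 Hz}.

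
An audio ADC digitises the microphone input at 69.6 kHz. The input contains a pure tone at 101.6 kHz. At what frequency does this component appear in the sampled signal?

101.6 kHz mod fs = 32 kHz.
32 kHz ≤ fs/2 = 34.8 kHz, appears at 32 kHz.

32 kHz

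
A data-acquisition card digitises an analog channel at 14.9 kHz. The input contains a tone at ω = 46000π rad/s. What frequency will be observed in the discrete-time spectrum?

ω = 46000π rad/s → f = ω/(2π) = 23000 Hz = 23 kHz.
23 kHz mod fs = 8.1 kHz.
8.1 kHz > fs/2 = 7.45 kHz, folds to fs − 8.1 kHz = 6.8 kHz.

6.8 kHz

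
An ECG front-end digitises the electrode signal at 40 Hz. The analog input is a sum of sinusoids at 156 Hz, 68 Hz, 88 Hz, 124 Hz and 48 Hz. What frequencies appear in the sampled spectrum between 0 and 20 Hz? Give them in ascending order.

fs/2 = 20 Hz.
156 Hz mod fs = 36 Hz.
36 Hz > fs/2 = 20 Hz, folds to fs − 36 Hz = 4 Hz.
68 Hz mod fs = 28 Hz.
28 Hz > fs/2 = 20 Hz, folds to fs − 28 Hz = 12 Hz.
88 Hz mod fs = 8 Hz.
8 Hz ≤ fs/2 = 20 Hz, appears at 8 Hz.
124 Hz mod fs = 4 Hz.
4 Hz ≤ fs/2 = 20 Hz, appears at 4 Hz.
48 Hz mod fs = 8 Hz.
8 Hz ≤ fs/2 = 20 Hz, appears at 8 Hz.
Distinct values: {4 Hz, 8 Hz, 12 Hz}.

4 Hz, 8 Hz, 12 Hz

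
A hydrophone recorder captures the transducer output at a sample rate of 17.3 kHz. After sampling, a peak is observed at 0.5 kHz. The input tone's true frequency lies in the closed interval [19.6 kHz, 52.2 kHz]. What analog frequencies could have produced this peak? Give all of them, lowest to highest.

Frequencies that alias to 0.5 kHz are k·fs ± 0.5 kHz for integer k ≥ 0.
k=0: 0.5 kHz.
k=1: 16.8 kHz, 17.8 kHz.
k=2: 34.1 kHz, 35.1 kHz.
k=3: 51.4 kHz, 52.4 kHz.
k=4: 68.7 kHz, 69.7 kHz.
Within [19.6 kHz, 52.2 kHz]: 34.1 kHz, 35.1 kHz, 51.4 kHz.

34.1 kHz, 35.1 kHz, 51.4 kHz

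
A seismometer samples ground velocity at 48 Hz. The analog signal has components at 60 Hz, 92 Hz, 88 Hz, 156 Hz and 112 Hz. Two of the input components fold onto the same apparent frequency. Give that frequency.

fs/2 = 24 Hz.
60 Hz mod fs = 12 Hz.
12 Hz ≤ fs/2 = 24 Hz, appears at 12 Hz.
92 Hz mod fs = 44 Hz.
44 Hz > fs/2 = 24 Hz, folds to fs − 44 Hz = 4 Hz.
88 Hz mod fs = 40 Hz.
40 Hz > fs/2 = 24 Hz, folds to fs − 40 Hz = 8 Hz.
156 Hz mod fs = 12 Hz.
12 Hz ≤ fs/2 = 24 Hz, appears at 12 Hz.
112 Hz mod fs = 16 Hz.
16 Hz ≤ fs/2 = 24 Hz, appears at 16 Hz.
60 Hz and 156 Hz both map to 12 Hz.

12 Hz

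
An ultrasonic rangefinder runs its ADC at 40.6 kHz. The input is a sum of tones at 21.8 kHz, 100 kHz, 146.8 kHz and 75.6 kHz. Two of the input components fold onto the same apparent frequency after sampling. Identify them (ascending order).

21.8 kHz, 100 kHz

fs/2 = 20.3 kHz.
21.8 kHz > fs/2 = 20.3 kHz, folds to fs − 21.8 kHz = 18.8 kHz.
100 kHz mod fs = 18.8 kHz.
18.8 kHz ≤ fs/2 = 20.3 kHz, appears at 18.8 kHz.
146.8 kHz mod fs = 25 kHz.
25 kHz > fs/2 = 20.3 kHz, folds to fs − 25 kHz = 15.6 kHz.
75.6 kHz mod fs = 35 kHz.
35 kHz > fs/2 = 20.3 kHz, folds to fs − 35 kHz = 5.6 kHz.
21.8 kHz and 100 kHz both map to 18.8 kHz.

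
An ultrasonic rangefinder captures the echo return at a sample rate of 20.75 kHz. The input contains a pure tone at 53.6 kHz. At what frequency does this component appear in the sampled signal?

53.6 kHz mod fs = 12.1 kHz.
12.1 kHz > fs/2 = 10.375 kHz, folds to fs − 12.1 kHz = 8.65 kHz.

8.65 kHz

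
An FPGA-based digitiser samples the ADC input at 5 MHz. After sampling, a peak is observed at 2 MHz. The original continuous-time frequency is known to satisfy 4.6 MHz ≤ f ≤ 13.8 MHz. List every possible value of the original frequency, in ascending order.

Frequencies that alias to 2 MHz are k·fs ± 2 MHz for integer k ≥ 0.
k=0: 2 MHz.
k=1: 3 MHz, 7 MHz.
k=2: 8 MHz, 12 MHz.
k=3: 13 MHz, 17 MHz.
k=4: 18 MHz, 22 MHz.
Within [4.6 MHz, 13.8 MHz]: 7 MHz, 8 MHz, 12 MHz, 13 MHz.

7 MHz, 8 MHz, 12 MHz, 13 MHz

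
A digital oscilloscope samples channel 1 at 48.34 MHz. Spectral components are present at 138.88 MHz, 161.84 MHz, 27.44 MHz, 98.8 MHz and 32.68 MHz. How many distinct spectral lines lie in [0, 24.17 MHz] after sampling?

fs/2 = 24.17 MHz.
138.88 MHz mod fs = 42.2 MHz.
42.2 MHz > fs/2 = 24.17 MHz, folds to fs − 42.2 MHz = 6.14 MHz.
161.84 MHz mod fs = 16.82 MHz.
16.82 MHz ≤ fs/2 = 24.17 MHz, appears at 16.82 MHz.
27.44 MHz > fs/2 = 24.17 MHz, folds to fs − 27.44 MHz = 20.9 MHz.
98.8 MHz mod fs = 2.12 MHz.
2.12 MHz ≤ fs/2 = 24.17 MHz, appears at 2.12 MHz.
32.68 MHz > fs/2 = 24.17 MHz, folds to fs − 32.68 MHz = 15.66 MHz.
Distinct values: {2.12 MHz, 6.14 MHz, 15.66 MHz, 16.82 MHz, 20.9 MHz} → 5.

5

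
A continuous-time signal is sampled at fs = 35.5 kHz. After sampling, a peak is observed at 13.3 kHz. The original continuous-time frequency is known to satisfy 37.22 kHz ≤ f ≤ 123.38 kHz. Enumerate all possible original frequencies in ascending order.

Frequencies that alias to 13.3 kHz are k·fs ± 13.3 kHz for integer k ≥ 0.
k=0: 13.3 kHz.
k=1: 22.2 kHz, 48.8 kHz.
k=2: 57.7 kHz, 84.3 kHz.
k=3: 93.2 kHz, 119.8 kHz.
k=4: 128.7 kHz, 155.3 kHz.
Within [37.22 kHz, 123.38 kHz]: 48.8 kHz, 57.7 kHz, 84.3 kHz, 93.2 kHz, 119.8 kHz.

48.8 kHz, 57.7 kHz, 84.3 kHz, 93.2 kHz, 119.8 kHz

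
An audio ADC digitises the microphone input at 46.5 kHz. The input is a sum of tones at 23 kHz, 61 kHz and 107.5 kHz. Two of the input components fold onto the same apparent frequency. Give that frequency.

fs/2 = 23.25 kHz.
23 kHz ≤ fs/2 = 23.25 kHz, passes unchanged.
61 kHz mod fs = 14.5 kHz.
14.5 kHz ≤ fs/2 = 23.25 kHz, appears at 14.5 kHz.
107.5 kHz mod fs = 14.5 kHz.
14.5 kHz ≤ fs/2 = 23.25 kHz, appears at 14.5 kHz.
61 kHz and 107.5 kHz both map to 14.5 kHz.

14.5 kHz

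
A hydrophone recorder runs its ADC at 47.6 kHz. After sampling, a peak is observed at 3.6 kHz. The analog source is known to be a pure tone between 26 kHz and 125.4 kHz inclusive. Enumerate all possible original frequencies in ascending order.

44 kHz, 51.2 kHz, 91.6 kHz, 98.8 kHz

Frequencies that alias to 3.6 kHz are k·fs ± 3.6 kHz for integer k ≥ 0.
k=0: 3.6 kHz.
k=1: 44 kHz, 51.2 kHz.
k=2: 91.6 kHz, 98.8 kHz.
k=3: 139.2 kHz, 146.4 kHz.
Within [26 kHz, 125.4 kHz]: 44 kHz, 51.2 kHz, 91.6 kHz, 98.8 kHz.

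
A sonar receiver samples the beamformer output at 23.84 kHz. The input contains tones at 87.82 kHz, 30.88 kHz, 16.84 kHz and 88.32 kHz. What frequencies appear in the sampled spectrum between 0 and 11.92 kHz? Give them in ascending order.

7 kHz, 7.04 kHz, 7.54 kHz

fs/2 = 11.92 kHz.
87.82 kHz mod fs = 16.3 kHz.
16.3 kHz > fs/2 = 11.92 kHz, folds to fs − 16.3 kHz = 7.54 kHz.
30.88 kHz mod fs = 7.04 kHz.
7.04 kHz ≤ fs/2 = 11.92 kHz, appears at 7.04 kHz.
16.84 kHz > fs/2 = 11.92 kHz, folds to fs − 16.84 kHz = 7 kHz.
88.32 kHz mod fs = 16.8 kHz.
16.8 kHz > fs/2 = 11.92 kHz, folds to fs − 16.8 kHz = 7.04 kHz.
Distinct values: {7 kHz, 7.04 kHz, 7.54 kHz}.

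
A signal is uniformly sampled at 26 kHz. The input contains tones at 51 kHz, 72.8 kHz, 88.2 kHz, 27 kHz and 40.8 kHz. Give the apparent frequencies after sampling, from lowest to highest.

1 kHz, 5.2 kHz, 10.2 kHz, 11.2 kHz

fs/2 = 13 kHz.
51 kHz mod fs = 25 kHz.
25 kHz > fs/2 = 13 kHz, folds to fs − 25 kHz = 1 kHz.
72.8 kHz mod fs = 20.8 kHz.
20.8 kHz > fs/2 = 13 kHz, folds to fs − 20.8 kHz = 5.2 kHz.
88.2 kHz mod fs = 10.2 kHz.
10.2 kHz ≤ fs/2 = 13 kHz, appears at 10.2 kHz.
27 kHz mod fs = 1 kHz.
1 kHz ≤ fs/2 = 13 kHz, appears at 1 kHz.
40.8 kHz mod fs = 14.8 kHz.
14.8 kHz > fs/2 = 13 kHz, folds to fs − 14.8 kHz = 11.2 kHz.
Distinct values: {1 kHz, 5.2 kHz, 10.2 kHz, 11.2 kHz}.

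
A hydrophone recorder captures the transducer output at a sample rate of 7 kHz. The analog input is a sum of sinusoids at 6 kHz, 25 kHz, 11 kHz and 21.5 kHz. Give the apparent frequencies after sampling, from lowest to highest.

0.5 kHz, 1 kHz, 3 kHz

fs/2 = 3.5 kHz.
6 kHz > fs/2 = 3.5 kHz, folds to fs − 6 kHz = 1 kHz.
25 kHz mod fs = 4 kHz.
4 kHz > fs/2 = 3.5 kHz, folds to fs − 4 kHz = 3 kHz.
11 kHz mod fs = 4 kHz.
4 kHz > fs/2 = 3.5 kHz, folds to fs − 4 kHz = 3 kHz.
21.5 kHz mod fs = 0.5 kHz.
0.5 kHz ≤ fs/2 = 3.5 kHz, appears at 0.5 kHz.
Distinct values: {0.5 kHz, 1 kHz, 3 kHz}.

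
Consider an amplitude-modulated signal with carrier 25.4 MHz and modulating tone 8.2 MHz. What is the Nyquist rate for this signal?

AM sidebands sit at fc ± fm = 17.2 MHz and 33.6 MHz.
Highest-frequency component: 33.6 MHz.
Nyquist rate = 2 × 33.6 MHz = 67.2 MHz.

67.2 MHz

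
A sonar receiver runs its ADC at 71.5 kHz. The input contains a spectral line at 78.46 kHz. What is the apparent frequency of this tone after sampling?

6.96 kHz

78.46 kHz mod fs = 6.96 kHz.
6.96 kHz ≤ fs/2 = 35.75 kHz, appears at 6.96 kHz.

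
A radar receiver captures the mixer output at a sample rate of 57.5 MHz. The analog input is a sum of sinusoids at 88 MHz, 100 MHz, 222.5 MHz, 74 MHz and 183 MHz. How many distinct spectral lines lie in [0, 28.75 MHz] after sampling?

5

fs/2 = 28.75 MHz.
88 MHz mod fs = 30.5 MHz.
30.5 MHz > fs/2 = 28.75 MHz, folds to fs − 30.5 MHz = 27 MHz.
100 MHz mod fs = 42.5 MHz.
42.5 MHz > fs/2 = 28.75 MHz, folds to fs − 42.5 MHz = 15 MHz.
222.5 MHz mod fs = 50 MHz.
50 MHz > fs/2 = 28.75 MHz, folds to fs − 50 MHz = 7.5 MHz.
74 MHz mod fs = 16.5 MHz.
16.5 MHz ≤ fs/2 = 28.75 MHz, appears at 16.5 MHz.
183 MHz mod fs = 10.5 MHz.
10.5 MHz ≤ fs/2 = 28.75 MHz, appears at 10.5 MHz.
Distinct values: {7.5 MHz, 10.5 MHz, 15 MHz, 16.5 MHz, 27 MHz} → 5.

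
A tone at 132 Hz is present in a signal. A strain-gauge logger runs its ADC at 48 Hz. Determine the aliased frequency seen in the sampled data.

132 Hz mod fs = 36 Hz.
36 Hz > fs/2 = 24 Hz, folds to fs − 36 Hz = 12 Hz.

12 Hz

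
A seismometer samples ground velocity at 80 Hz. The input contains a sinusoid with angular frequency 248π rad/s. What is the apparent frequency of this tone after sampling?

36 Hz

ω = 248π rad/s → f = ω/(2π) = 124 Hz.
124 Hz mod fs = 44 Hz.
44 Hz > fs/2 = 40 Hz, folds to fs − 44 Hz = 36 Hz.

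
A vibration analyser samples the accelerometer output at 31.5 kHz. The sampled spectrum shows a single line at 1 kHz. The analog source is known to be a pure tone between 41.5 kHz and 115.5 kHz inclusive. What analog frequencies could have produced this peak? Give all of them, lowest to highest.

Frequencies that alias to 1 kHz are k·fs ± 1 kHz for integer k ≥ 0.
k=0: 1 kHz.
k=1: 30.5 kHz, 32.5 kHz.
k=2: 62 kHz, 64 kHz.
k=3: 93.5 kHz, 95.5 kHz.
k=4: 125 kHz, 127 kHz.
Within [41.5 kHz, 115.5 kHz]: 62 kHz, 64 kHz, 93.5 kHz, 95.5 kHz.

62 kHz, 64 kHz, 93.5 kHz, 95.5 kHz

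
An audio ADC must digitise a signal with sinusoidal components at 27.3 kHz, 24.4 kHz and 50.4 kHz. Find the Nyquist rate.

Highest-frequency component: 50.4 kHz.
Nyquist rate = 2 × 50.4 kHz = 100.8 kHz.

100.8 kHz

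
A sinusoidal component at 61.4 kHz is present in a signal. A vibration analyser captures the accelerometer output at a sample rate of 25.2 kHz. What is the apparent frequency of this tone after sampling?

11 kHz

61.4 kHz mod fs = 11 kHz.
11 kHz ≤ fs/2 = 12.6 kHz, appears at 11 kHz.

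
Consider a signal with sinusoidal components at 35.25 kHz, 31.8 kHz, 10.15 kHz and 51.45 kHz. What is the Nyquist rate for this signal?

102.9 kHz

Highest-frequency component: 51.45 kHz.
Nyquist rate = 2 × 51.45 kHz = 102.9 kHz.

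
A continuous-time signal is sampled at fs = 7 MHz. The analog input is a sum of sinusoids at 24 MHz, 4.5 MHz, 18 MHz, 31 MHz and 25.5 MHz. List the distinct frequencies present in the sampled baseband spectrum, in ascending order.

fs/2 = 3.5 MHz.
24 MHz mod fs = 3 MHz.
3 MHz ≤ fs/2 = 3.5 MHz, appears at 3 MHz.
4.5 MHz > fs/2 = 3.5 MHz, folds to fs − 4.5 MHz = 2.5 MHz.
18 MHz mod fs = 4 MHz.
4 MHz > fs/2 = 3.5 MHz, folds to fs − 4 MHz = 3 MHz.
31 MHz mod fs = 3 MHz.
3 MHz ≤ fs/2 = 3.5 MHz, appears at 3 MHz.
25.5 MHz mod fs = 4.5 MHz.
4.5 MHz > fs/2 = 3.5 MHz, folds to fs − 4.5 MHz = 2.5 MHz.
Distinct values: {2.5 MHz, 3 MHz}.

2.5 MHz, 3 MHz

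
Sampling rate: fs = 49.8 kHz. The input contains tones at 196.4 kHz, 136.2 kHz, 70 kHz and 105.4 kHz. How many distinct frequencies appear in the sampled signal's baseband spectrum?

fs/2 = 24.9 kHz.
196.4 kHz mod fs = 47 kHz.
47 kHz > fs/2 = 24.9 kHz, folds to fs − 47 kHz = 2.8 kHz.
136.2 kHz mod fs = 36.6 kHz.
36.6 kHz > fs/2 = 24.9 kHz, folds to fs − 36.6 kHz = 13.2 kHz.
70 kHz mod fs = 20.2 kHz.
20.2 kHz ≤ fs/2 = 24.9 kHz, appears at 20.2 kHz.
105.4 kHz mod fs = 5.8 kHz.
5.8 kHz ≤ fs/2 = 24.9 kHz, appears at 5.8 kHz.
Distinct values: {2.8 kHz, 5.8 kHz, 13.2 kHz, 20.2 kHz} → 4.

4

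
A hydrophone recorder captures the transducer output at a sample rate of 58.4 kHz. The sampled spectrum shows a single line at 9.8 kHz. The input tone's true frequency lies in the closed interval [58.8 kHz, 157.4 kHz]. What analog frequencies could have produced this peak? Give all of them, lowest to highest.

Frequencies that alias to 9.8 kHz are k·fs ± 9.8 kHz for integer k ≥ 0.
k=0: 9.8 kHz.
k=1: 48.6 kHz, 68.2 kHz.
k=2: 107 kHz, 126.6 kHz.
k=3: 165.4 kHz, 185 kHz.
Within [58.8 kHz, 157.4 kHz]: 68.2 kHz, 107 kHz, 126.6 kHz.

68.2 kHz, 107 kHz, 126.6 kHz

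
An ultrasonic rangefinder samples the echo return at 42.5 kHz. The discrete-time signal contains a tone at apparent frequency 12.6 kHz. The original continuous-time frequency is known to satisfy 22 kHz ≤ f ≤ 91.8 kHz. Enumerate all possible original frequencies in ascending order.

29.9 kHz, 55.1 kHz, 72.4 kHz

Frequencies that alias to 12.6 kHz are k·fs ± 12.6 kHz for integer k ≥ 0.
k=0: 12.6 kHz.
k=1: 29.9 kHz, 55.1 kHz.
k=2: 72.4 kHz, 97.6 kHz.
k=3: 114.9 kHz, 140.1 kHz.
Within [22 kHz, 91.8 kHz]: 29.9 kHz, 55.1 kHz, 72.4 kHz.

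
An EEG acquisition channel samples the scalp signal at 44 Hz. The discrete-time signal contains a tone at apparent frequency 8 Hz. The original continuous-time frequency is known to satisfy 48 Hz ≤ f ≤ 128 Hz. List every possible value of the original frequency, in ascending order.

Frequencies that alias to 8 Hz are k·fs ± 8 Hz for integer k ≥ 0.
k=0: 8 Hz.
k=1: 36 Hz, 52 Hz.
k=2: 80 Hz, 96 Hz.
k=3: 124 Hz, 140 Hz.
k=4: 168 Hz, 184 Hz.
Within [48 Hz, 128 Hz]: 52 Hz, 80 Hz, 96 Hz, 124 Hz.

52 Hz, 80 Hz, 96 Hz, 124 Hz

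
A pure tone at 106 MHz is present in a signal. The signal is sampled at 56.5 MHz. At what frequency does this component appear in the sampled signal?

106 MHz mod fs = 49.5 MHz.
49.5 MHz > fs/2 = 28.25 MHz, folds to fs − 49.5 MHz = 7 MHz.

7 MHz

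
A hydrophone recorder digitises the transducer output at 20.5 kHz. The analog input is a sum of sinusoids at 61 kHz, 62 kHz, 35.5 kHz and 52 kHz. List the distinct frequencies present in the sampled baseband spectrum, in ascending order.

0.5 kHz, 5.5 kHz, 9.5 kHz

fs/2 = 10.25 kHz.
61 kHz mod fs = 20 kHz.
20 kHz > fs/2 = 10.25 kHz, folds to fs − 20 kHz = 0.5 kHz.
62 kHz mod fs = 0.5 kHz.
0.5 kHz ≤ fs/2 = 10.25 kHz, appears at 0.5 kHz.
35.5 kHz mod fs = 15 kHz.
15 kHz > fs/2 = 10.25 kHz, folds to fs − 15 kHz = 5.5 kHz.
52 kHz mod fs = 11 kHz.
11 kHz > fs/2 = 10.25 kHz, folds to fs − 11 kHz = 9.5 kHz.
Distinct values: {0.5 kHz, 5.5 kHz, 9.5 kHz}.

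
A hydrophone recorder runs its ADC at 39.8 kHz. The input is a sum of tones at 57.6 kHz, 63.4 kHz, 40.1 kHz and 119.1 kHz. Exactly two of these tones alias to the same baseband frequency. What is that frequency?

0.3 kHz

fs/2 = 19.9 kHz.
57.6 kHz mod fs = 17.8 kHz.
17.8 kHz ≤ fs/2 = 19.9 kHz, appears at 17.8 kHz.
63.4 kHz mod fs = 23.6 kHz.
23.6 kHz > fs/2 = 19.9 kHz, folds to fs − 23.6 kHz = 16.2 kHz.
40.1 kHz mod fs = 0.3 kHz.
0.3 kHz ≤ fs/2 = 19.9 kHz, appears at 0.3 kHz.
119.1 kHz mod fs = 39.5 kHz.
39.5 kHz > fs/2 = 19.9 kHz, folds to fs − 39.5 kHz = 0.3 kHz.
40.1 kHz and 119.1 kHz both map to 0.3 kHz.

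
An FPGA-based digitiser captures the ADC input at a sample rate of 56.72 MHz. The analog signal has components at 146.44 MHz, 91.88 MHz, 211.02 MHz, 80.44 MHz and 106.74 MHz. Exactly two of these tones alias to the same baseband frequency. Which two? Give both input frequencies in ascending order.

80.44 MHz, 146.44 MHz

fs/2 = 28.36 MHz.
146.44 MHz mod fs = 33 MHz.
33 MHz > fs/2 = 28.36 MHz, folds to fs − 33 MHz = 23.72 MHz.
91.88 MHz mod fs = 35.16 MHz.
35.16 MHz > fs/2 = 28.36 MHz, folds to fs − 35.16 MHz = 21.56 MHz.
211.02 MHz mod fs = 40.86 MHz.
40.86 MHz > fs/2 = 28.36 MHz, folds to fs − 40.86 MHz = 15.86 MHz.
80.44 MHz mod fs = 23.72 MHz.
23.72 MHz ≤ fs/2 = 28.36 MHz, appears at 23.72 MHz.
106.74 MHz mod fs = 50.02 MHz.
50.02 MHz > fs/2 = 28.36 MHz, folds to fs − 50.02 MHz = 6.7 MHz.
80.44 MHz and 146.44 MHz both map to 23.72 MHz.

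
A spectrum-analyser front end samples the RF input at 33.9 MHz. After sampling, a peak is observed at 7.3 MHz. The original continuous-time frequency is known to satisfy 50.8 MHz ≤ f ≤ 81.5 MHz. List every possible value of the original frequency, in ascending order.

Frequencies that alias to 7.3 MHz are k·fs ± 7.3 MHz for integer k ≥ 0.
k=0: 7.3 MHz.
k=1: 26.6 MHz, 41.2 MHz.
k=2: 60.5 MHz, 75.1 MHz.
k=3: 94.4 MHz, 109 MHz.
Within [50.8 MHz, 81.5 MHz]: 60.5 MHz, 75.1 MHz.

60.5 MHz, 75.1 MHz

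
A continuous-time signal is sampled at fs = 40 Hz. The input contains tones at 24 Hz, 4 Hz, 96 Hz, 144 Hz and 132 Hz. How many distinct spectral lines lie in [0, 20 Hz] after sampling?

3

fs/2 = 20 Hz.
24 Hz > fs/2 = 20 Hz, folds to fs − 24 Hz = 16 Hz.
4 Hz ≤ fs/2 = 20 Hz, passes unchanged.
96 Hz mod fs = 16 Hz.
16 Hz ≤ fs/2 = 20 Hz, appears at 16 Hz.
144 Hz mod fs = 24 Hz.
24 Hz > fs/2 = 20 Hz, folds to fs − 24 Hz = 16 Hz.
132 Hz mod fs = 12 Hz.
12 Hz ≤ fs/2 = 20 Hz, appears at 12 Hz.
Distinct values: {4 Hz, 12 Hz, 16 Hz} → 3.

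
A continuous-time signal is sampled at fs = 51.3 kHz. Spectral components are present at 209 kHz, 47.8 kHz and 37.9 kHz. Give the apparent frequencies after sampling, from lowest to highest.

3.5 kHz, 3.8 kHz, 13.4 kHz

fs/2 = 25.65 kHz.
209 kHz mod fs = 3.8 kHz.
3.8 kHz ≤ fs/2 = 25.65 kHz, appears at 3.8 kHz.
47.8 kHz > fs/2 = 25.65 kHz, folds to fs − 47.8 kHz = 3.5 kHz.
37.9 kHz > fs/2 = 25.65 kHz, folds to fs − 37.9 kHz = 13.4 kHz.
Distinct values: {3.5 kHz, 3.8 kHz, 13.4 kHz}.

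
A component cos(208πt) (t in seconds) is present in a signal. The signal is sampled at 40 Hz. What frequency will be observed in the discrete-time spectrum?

16 Hz

ω = 208π rad/s → f = ω/(2π) = 104 Hz.
104 Hz mod fs = 24 Hz.
24 Hz > fs/2 = 20 Hz, folds to fs − 24 Hz = 16 Hz.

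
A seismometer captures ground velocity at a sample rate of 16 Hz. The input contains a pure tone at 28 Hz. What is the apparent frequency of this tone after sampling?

28 Hz mod fs = 12 Hz.
12 Hz > fs/2 = 8 Hz, folds to fs − 12 Hz = 4 Hz.

4 Hz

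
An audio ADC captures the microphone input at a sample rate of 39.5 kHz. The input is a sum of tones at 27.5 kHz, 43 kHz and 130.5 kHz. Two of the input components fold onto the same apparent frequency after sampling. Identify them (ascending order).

fs/2 = 19.75 kHz.
27.5 kHz > fs/2 = 19.75 kHz, folds to fs − 27.5 kHz = 12 kHz.
43 kHz mod fs = 3.5 kHz.
3.5 kHz ≤ fs/2 = 19.75 kHz, appears at 3.5 kHz.
130.5 kHz mod fs = 12 kHz.
12 kHz ≤ fs/2 = 19.75 kHz, appears at 12 kHz.
27.5 kHz and 130.5 kHz both map to 12 kHz.

27.5 kHz, 130.5 kHz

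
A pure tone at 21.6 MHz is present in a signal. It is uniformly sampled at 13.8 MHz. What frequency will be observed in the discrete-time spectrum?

6 MHz

21.6 MHz mod fs = 7.8 MHz.
7.8 MHz > fs/2 = 6.9 MHz, folds to fs − 7.8 MHz = 6 MHz.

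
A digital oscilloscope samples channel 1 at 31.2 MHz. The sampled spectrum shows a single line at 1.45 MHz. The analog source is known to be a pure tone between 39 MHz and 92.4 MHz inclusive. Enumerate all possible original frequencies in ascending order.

60.95 MHz, 63.85 MHz, 92.15 MHz

Frequencies that alias to 1.45 MHz are k·fs ± 1.45 MHz for integer k ≥ 0.
k=0: 1.45 MHz.
k=1: 29.75 MHz, 32.65 MHz.
k=2: 60.95 MHz, 63.85 MHz.
k=3: 92.15 MHz, 95.05 MHz.
k=4: 123.35 MHz, 126.25 MHz.
Within [39 MHz, 92.4 MHz]: 60.95 MHz, 63.85 MHz, 92.15 MHz.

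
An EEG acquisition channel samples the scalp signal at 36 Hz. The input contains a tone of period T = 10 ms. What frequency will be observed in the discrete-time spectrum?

8 Hz

T = 10 ms → f = 1/T = 100 Hz.
100 Hz mod fs = 28 Hz.
28 Hz > fs/2 = 18 Hz, folds to fs − 28 Hz = 8 Hz.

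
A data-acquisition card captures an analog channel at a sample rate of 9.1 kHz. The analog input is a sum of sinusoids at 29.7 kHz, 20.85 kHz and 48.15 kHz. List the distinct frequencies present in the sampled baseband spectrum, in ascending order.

2.4 kHz, 2.65 kHz

fs/2 = 4.55 kHz.
29.7 kHz mod fs = 2.4 kHz.
2.4 kHz ≤ fs/2 = 4.55 kHz, appears at 2.4 kHz.
20.85 kHz mod fs = 2.65 kHz.
2.65 kHz ≤ fs/2 = 4.55 kHz, appears at 2.65 kHz.
48.15 kHz mod fs = 2.65 kHz.
2.65 kHz ≤ fs/2 = 4.55 kHz, appears at 2.65 kHz.
Distinct values: {2.4 kHz, 2.65 kHz}.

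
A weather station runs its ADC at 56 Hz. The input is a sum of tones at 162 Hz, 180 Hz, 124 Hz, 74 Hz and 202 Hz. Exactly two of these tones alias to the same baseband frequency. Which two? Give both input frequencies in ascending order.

fs/2 = 28 Hz.
162 Hz mod fs = 50 Hz.
50 Hz > fs/2 = 28 Hz, folds to fs − 50 Hz = 6 Hz.
180 Hz mod fs = 12 Hz.
12 Hz ≤ fs/2 = 28 Hz, appears at 12 Hz.
124 Hz mod fs = 12 Hz.
12 Hz ≤ fs/2 = 28 Hz, appears at 12 Hz.
74 Hz mod fs = 18 Hz.
18 Hz ≤ fs/2 = 28 Hz, appears at 18 Hz.
202 Hz mod fs = 34 Hz.
34 Hz > fs/2 = 28 Hz, folds to fs − 34 Hz = 22 Hz.
124 Hz and 180 Hz both map to 12 Hz.

124 Hz, 180 Hz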